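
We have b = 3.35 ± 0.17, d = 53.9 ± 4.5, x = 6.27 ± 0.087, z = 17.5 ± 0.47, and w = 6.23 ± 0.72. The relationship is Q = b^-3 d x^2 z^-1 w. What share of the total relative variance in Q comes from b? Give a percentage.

(δQ/Q)² = (-3·δb/b)² + (1·δd/d)² + (2·δx/x)² + (-1·δz/z)² + (1·δw/w)²
  b term: (-3×0.0507)² = 0.0232
  d term: (1×0.0835)² = 0.00697
  x term: (2×0.0139)² = 0.000770
  z term: (-1×0.0269)² = 0.000721
  w term: (1×0.116)² = 0.0134
Total = 0.0450. Share from b = 0.0232/0.0450 = 0.515.

51.5%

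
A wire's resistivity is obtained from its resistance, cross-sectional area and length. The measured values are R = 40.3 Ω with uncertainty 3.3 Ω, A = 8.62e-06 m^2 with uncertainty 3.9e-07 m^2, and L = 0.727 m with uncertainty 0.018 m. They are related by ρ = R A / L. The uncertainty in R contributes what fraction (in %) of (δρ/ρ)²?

(δρ/ρ)² = (1·δR/R)² + (1·δA/A)² + (-1·δL/L)²
  R term: (1×0.0819)² = 0.00671
  A term: (1×0.0452)² = 0.00205
  L term: (-1×0.0248)² = 0.000613
Total = 0.00937. Share from R = 0.00671/0.00937 = 0.716.

71.6%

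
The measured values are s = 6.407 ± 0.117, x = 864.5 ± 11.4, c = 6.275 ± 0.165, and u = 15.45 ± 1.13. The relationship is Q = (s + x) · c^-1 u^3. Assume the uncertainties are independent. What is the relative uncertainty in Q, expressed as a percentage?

22.1%

Let w = s + x = 870.9. δw = √(δs² + δx²) = √(0.0137 + 130) = 11.4, so δw/w = 0.0131.
Q is then a monomial in w, c, u:
δQ/Q = √((δw/w)² + (-1·δc/c)² + (3·δu/u)²) = √(0.000171 + 0.000691 + 0.0481) = 0.221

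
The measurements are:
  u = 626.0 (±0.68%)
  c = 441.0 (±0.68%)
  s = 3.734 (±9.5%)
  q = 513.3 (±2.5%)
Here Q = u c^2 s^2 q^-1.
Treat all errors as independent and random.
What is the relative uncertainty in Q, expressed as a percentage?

19.2%

Each factor contributes (exponent × relative error)² to (δQ/Q)²:
  (1·δu/u)² = (1×0.00680)² = 4.62e-05;  (2·δc/c)² = (2×0.00680)² = 0.000185;  (2·δs/s)² = (2×0.0950)² = 0.0361;  (-1·δq/q)² = (-1×0.0250)² = 0.000625
δQ/Q = √(0.0370) = 0.192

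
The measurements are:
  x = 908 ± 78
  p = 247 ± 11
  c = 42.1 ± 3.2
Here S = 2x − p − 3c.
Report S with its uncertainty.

For a sum/difference, combine absolute errors in quadrature:
  (2·δx)² = 24300;  (δp)² = 121;  (3·δc)² = 92.2
δS = √(24500) = 157
S = 1440.

1440 ± 157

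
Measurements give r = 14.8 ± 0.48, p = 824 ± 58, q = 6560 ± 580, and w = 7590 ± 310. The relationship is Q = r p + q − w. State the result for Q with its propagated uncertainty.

11200 ± 1150

Let h = r·p = 12200. δh/h = √((1·δr/r)² + (1·δp/p)²) = √(0.00105 + 0.00495) = 0.0775, so δh = 945.
Q = h + q − w: δQ = √(δh² + δq² + δw²) = √(8.93e+05 + 3.36e+05 + 96100) = 1150
Q = 11200.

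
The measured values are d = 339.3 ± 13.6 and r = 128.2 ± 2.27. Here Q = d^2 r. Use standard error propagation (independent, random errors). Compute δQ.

Q is a product of powers, so relative uncertainties combine in quadrature:
  (2·δd/d)² = (2×0.0401)² = 0.00643;  (1·δr/r)² = (1×0.0177)² = 0.000314
δQ/Q = √(0.00674) = 0.0821
Q = 1.476e+07, so δQ = 0.0821 × 1.476e+07 = 1.21e+06.

1.21e+06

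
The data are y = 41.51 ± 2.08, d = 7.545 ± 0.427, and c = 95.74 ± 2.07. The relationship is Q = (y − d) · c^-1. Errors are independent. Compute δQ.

0.0235

Let u = y − d = 33.96. δu = √(δy² + δd²) = √(4.33 + 0.182) = 2.12, so δu/u = 0.0625.
Q is then a monomial in u, c:
δQ/Q = √((δu/u)² + (-1·δc/c)²) = √(0.00391 + 0.000467) = 0.0661
Q = 0.3548, so δQ = 0.0661 × 0.3548 = 0.0235.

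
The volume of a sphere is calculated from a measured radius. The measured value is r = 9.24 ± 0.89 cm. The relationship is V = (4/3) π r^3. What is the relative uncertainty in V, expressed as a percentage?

28.9%

V ∝ r^3, so δV/V = |3| · δr/r = 3 × 0.0963 = 0.289.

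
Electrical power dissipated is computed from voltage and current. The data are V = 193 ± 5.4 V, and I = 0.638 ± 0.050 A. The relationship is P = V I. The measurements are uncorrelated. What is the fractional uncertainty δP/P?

For a monomial P ∝ V, I, fractional errors add in quadrature:
  (1·δV/V)² = (1×0.0280)² = 0.000783;  (1·δI/I)² = (1×0.0784)² = 0.00614
δP/P = √(0.00692) = 0.0832

0.0832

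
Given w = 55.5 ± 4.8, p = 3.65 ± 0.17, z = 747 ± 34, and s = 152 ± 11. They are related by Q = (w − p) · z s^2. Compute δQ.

Let u = w − p = 51.9. δu = √(δw² + δp²) = √(23.0 + 0.0289) = 4.80, so δu/u = 0.0926.
Q is then a monomial in u, z, s:
δQ/Q = √((δu/u)² + (1·δz/z)² + (2·δs/s)²) = √(0.00858 + 0.00207 + 0.0209) = 0.178
Q = 8.95e+08, so δQ = 0.178 × 8.95e+08 = 1.59e+08.

1.59e+08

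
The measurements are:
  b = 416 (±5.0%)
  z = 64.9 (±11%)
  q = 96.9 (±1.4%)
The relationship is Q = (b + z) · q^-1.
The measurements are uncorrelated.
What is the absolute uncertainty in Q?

Let u = b + z = 481. δu = √(δb² + δz²) = √(433 + 51.0) = 22.0, so δu/u = 0.0457.
Q is then a monomial in u, q:
δQ/Q = √((δu/u)² + (-1·δq/q)²) = √(0.00209 + 0.000196) = 0.0478
Q = 4.96, so δQ = 0.0478 × 4.96 = 0.237.

0.237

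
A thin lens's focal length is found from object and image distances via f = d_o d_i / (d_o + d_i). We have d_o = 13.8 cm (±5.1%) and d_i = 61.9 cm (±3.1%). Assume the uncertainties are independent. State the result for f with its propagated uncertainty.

∂f/∂d_o = (d_i/(d_o+d_i))² = 0.669;  ∂f/∂d_i = (d_o/(d_o+d_i))² = 0.0332
δf = √((∂f/∂d_o · δd_o)² + (∂f/∂d_i · δd_i)²) = √(0.221 + 0.00407) = 0.475 cm
f = 11.3 cm.

11.3 ± 0.475 cm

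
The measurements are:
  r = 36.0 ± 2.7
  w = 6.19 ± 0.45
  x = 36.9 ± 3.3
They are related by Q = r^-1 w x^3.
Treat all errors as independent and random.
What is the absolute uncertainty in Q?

Products/powers → add relative errors in quadrature, weighted by exponent:
  (-1·δr/r)² = (-1×0.0750)² = 0.00563;  (1·δw/w)² = (1×0.0727)² = 0.00528;  (3·δx/x)² = (3×0.0894)² = 0.0720
δQ/Q = √(0.0829) = 0.288
Q = 8640, so δQ = 0.288 × 8640 = 2490.

2490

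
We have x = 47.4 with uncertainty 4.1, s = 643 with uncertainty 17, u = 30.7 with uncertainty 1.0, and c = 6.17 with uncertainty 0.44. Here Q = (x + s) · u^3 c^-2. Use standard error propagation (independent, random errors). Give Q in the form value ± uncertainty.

Let w = x + s = 690. δw = √(δx² + δs²) = √(16.8 + 289) = 17.5, so δw/w = 0.0253.
Q is then a monomial in w, u, c:
δQ/Q = √((δw/w)² + (3·δu/u)² + (-2·δc/c)²) = √(0.000642 + 0.00955 + 0.0203) = 0.175
Q = 5.25e+05, so δQ = 0.175 × 5.25e+05 = 91700.

(5.25 ± 0.917) × 10^5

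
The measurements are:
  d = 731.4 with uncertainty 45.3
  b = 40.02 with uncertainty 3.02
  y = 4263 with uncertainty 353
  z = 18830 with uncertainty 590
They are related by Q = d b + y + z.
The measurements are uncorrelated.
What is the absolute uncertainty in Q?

Let p = d·b = 29270. δp/p = √((1·δd/d)² + (1·δb/b)²) = √(0.00384 + 0.00569) = 0.0976, so δp = 2860.
Q = p + y + z: δQ = √(δp² + δy² + δz²) = √(8.17e+06 + 1.25e+05 + 3.48e+05) = 2940

2940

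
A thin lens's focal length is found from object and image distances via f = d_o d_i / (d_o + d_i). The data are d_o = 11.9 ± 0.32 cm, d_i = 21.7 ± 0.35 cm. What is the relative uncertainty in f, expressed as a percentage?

1.83%

∂f/∂d_o = (d_i/(d_o+d_i))² = 0.417;  ∂f/∂d_i = (d_o/(d_o+d_i))² = 0.125
δf = √((∂f/∂d_o · δd_o)² + (∂f/∂d_i · δd_i)²) = √(0.0178 + 0.00193) = 0.141 cm
f = 7.69 cm, so δf/f = 0.141/7.69 = 0.0183.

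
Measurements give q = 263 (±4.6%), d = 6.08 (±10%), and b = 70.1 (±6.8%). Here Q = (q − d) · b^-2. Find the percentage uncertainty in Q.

14.4%

Let u = q − d = 257. δu = √(δq² + δd²) = √(146 + 0.370) = 12.1, so δu/u = 0.0471.
Q is then a monomial in u, b:
δQ/Q = √((δu/u)² + (-2·δb/b)²) = √(0.00222 + 0.0185) = 0.144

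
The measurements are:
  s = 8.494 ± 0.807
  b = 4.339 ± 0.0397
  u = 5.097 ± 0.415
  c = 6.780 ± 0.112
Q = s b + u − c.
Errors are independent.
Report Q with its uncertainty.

Let p = s·b = 36.86. δp/p = √((1·δs/s)² + (1·δb/b)²) = √(0.00903 + 8.37e-05) = 0.0954, so δp = 3.52.
Q = p + u − c: δQ = √(δp² + δu² + δc²) = √(12.4 + 0.172 + 0.0125) = 3.54
Q = 35.17.

35.17 ± 3.54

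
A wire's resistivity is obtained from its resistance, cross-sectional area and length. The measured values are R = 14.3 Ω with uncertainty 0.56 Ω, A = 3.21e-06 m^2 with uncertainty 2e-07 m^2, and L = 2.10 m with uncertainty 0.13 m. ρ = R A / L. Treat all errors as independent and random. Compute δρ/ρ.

0.0962

For a monomial ρ ∝ R, A, L^-1, fractional errors add in quadrature:
  (1·δR/R)² = (1×0.0392)² = 0.00153;  (1·δA/A)² = (1×0.0623)² = 0.00388;  (-1·δL/L)² = (-1×0.0619)² = 0.00383
δρ/ρ = √(0.00925) = 0.0962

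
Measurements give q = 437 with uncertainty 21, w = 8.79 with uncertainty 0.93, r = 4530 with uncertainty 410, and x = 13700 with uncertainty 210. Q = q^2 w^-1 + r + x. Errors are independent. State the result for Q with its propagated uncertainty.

Let p = q^2·w^-1 = 21700. δp/p = √((2·δq/q)² + (-1·δw/w)²) = √(0.00924 + 0.0112) = 0.143, so δp = 3110.
Q = p + r + x: δQ = √(δp² + δr² + δx²) = √(9.64e+06 + 1.68e+05 + 44100) = 3140
Q = 40000.

40000 ± 3140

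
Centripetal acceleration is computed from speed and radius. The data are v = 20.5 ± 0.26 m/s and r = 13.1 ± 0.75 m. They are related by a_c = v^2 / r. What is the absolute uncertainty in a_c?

Each factor contributes (exponent × relative error)² to (δa_c/a_c)²:
  (2·δv/v)² = (2×0.0127)² = 0.000643;  (-1·δr/r)² = (-1×0.0573)² = 0.00328
δa_c/a_c = √(0.00392) = 0.0626
a_c = 32.1 m/s^2, so δa_c = 0.0626 × 32.1 = 2.01 m/s^2.

2.01 m/s^2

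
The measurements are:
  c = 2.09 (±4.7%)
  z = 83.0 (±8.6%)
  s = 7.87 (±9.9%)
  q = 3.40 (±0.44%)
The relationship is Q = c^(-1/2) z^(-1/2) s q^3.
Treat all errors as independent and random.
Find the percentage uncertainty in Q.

11.1%

Products/powers → add relative errors in quadrature, weighted by exponent:
  (−½·δc/c)² = (-0.5×0.0470)² = 0.000552;  (−½·δz/z)² = (-0.5×0.0860)² = 0.00185;  (1·δs/s)² = (1×0.0990)² = 0.00980;  (3·δq/q)² = (3×0.00440)² = 0.000174
δQ/Q = √(0.0124) = 0.111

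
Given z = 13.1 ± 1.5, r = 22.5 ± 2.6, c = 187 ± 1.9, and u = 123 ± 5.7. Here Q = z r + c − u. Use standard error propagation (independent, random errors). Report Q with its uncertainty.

359 ± 48.3

Let p = z·r = 295. δp/p = √((1·δz/z)² + (1·δr/r)²) = √(0.0131 + 0.0134) = 0.163, so δp = 47.9.
Q = p + c − u: δQ = √(δp² + δc² + δu²) = √(2300 + 3.61 + 32.5) = 48.3
Q = 359.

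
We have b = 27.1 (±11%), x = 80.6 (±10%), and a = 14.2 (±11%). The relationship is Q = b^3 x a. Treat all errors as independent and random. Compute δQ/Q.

0.362

Each factor contributes (exponent × relative error)² to (δQ/Q)²:
  (3·δb/b)² = (3×0.110)² = 0.109;  (1·δx/x)² = (1×0.100)² = 0.0100;  (1·δa/a)² = (1×0.110)² = 0.0121
δQ/Q = √(0.131) = 0.362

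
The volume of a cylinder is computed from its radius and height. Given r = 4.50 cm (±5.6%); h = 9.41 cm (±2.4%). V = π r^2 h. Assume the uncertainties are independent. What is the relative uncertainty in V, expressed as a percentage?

Products/powers → add relative errors in quadrature, weighted by exponent:
  (2·δr/r)² = (2×0.0560)² = 0.0125;  (1·δh/h)² = (1×0.0240)² = 0.000576
δV/V = √(0.0131) = 0.115

11.5%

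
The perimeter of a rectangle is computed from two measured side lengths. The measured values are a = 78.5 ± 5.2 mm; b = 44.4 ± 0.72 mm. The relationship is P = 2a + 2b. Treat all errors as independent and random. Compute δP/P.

Each term contributes (cᵢ δxᵢ)² to (δP)²:
  (2·δa)² = 108;  (2·δb)² = 2.07
δP = √(110) = 10.5 mm
P = 246 mm, so δP/P = 10.5/246 = 0.0427.

0.0427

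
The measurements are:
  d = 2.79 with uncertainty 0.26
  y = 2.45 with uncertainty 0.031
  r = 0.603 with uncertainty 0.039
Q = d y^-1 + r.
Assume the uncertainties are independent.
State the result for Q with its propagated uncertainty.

Let p = d·y^-1 = 1.14. δp/p = √((1·δd/d)² + (-1·δy/y)²) = √(0.00868 + 0.000160) = 0.0940, so δp = 0.107.
Q = p + r: δQ = √(δp² + δr²) = √(0.0115 + 0.00152) = 0.114
Q = 1.74.

1.74 ± 0.114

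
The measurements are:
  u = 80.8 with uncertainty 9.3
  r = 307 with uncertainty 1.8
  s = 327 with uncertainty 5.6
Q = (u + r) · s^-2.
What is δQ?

0.000153

Let w = u + r = 388. δw = √(δu² + δr²) = √(86.5 + 3.24) = 9.47, so δw/w = 0.0244.
Q is then a monomial in w, s:
δQ/Q = √((δw/w)² + (-2·δs/s)²) = √(0.000597 + 0.00117) = 0.0421
Q = 0.00363, so δQ = 0.0421 × 0.00363 = 0.000153.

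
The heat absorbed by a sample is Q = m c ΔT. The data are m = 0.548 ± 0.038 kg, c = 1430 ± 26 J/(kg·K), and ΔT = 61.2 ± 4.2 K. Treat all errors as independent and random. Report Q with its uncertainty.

48000 ± 4760 J

Relative error in a monomial: (δQ/Q)² = Σ (nᵢ · δxᵢ/xᵢ)².
  (1·δm/m)² = (1×0.0693)² = 0.00481;  (1·δc/c)² = (1×0.0182)² = 0.000331;  (1·δΔT/ΔT)² = (1×0.0686)² = 0.00471
δQ/Q = √(0.00985) = 0.0992
Q = 48000 J, so δQ = 0.0992 × 48000 = 4760 J.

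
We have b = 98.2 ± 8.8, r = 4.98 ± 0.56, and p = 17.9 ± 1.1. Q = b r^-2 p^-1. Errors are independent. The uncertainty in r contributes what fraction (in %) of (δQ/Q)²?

(δQ/Q)² = (1·δb/b)² + (-2·δr/r)² + (-1·δp/p)²
  b term: (1×0.0896)² = 0.00803
  r term: (-2×0.112)² = 0.0506
  p term: (-1×0.0615)² = 0.00378
Total = 0.0624. Share from r = 0.0506/0.0624 = 0.811.

81.1%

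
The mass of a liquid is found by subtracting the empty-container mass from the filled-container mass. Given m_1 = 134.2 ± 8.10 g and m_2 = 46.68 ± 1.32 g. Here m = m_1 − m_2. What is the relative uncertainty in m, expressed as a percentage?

9.38%

Sums and differences: (δm)² = Σ (cᵢ δxᵢ)².
  (δm_1)² = 65.6;  (δm_2)² = 1.74
δm = √(67.4) = 8.21 g
m = 87.52 g, so δm/m = 8.21/87.52 = 0.0938.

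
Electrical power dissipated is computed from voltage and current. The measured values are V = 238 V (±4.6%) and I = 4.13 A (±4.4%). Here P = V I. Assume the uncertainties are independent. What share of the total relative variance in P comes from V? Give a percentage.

(δP/P)² = (1·δV/V)² + (1·δI/I)²
  V term: (1×0.0460)² = 0.00212
  I term: (1×0.0440)² = 0.00194
Total = 0.00405. Share from V = 0.00212/0.00405 = 0.522.

52.2%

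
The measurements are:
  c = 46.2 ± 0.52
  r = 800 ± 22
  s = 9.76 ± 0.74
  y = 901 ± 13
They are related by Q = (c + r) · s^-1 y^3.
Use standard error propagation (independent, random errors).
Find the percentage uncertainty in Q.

Let u = c + r = 846. δu = √(δc² + δr²) = √(0.270 + 484) = 22.0, so δu/u = 0.0260.
Q is then a monomial in u, s, y:
δQ/Q = √((δu/u)² + (-1·δs/s)² + (3·δy/y)²) = √(0.000676 + 0.00575 + 0.00187) = 0.0911

9.11%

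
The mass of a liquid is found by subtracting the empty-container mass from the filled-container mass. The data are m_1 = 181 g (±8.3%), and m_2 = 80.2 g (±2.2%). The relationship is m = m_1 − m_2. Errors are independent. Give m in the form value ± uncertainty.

101 ± 15.1 g

Sums and differences: (δm)² = Σ (cᵢ δxᵢ)².
  (δm_1)² = 226;  (δm_2)² = 3.11
δm = √(229) = 15.1 g
m = 101 g.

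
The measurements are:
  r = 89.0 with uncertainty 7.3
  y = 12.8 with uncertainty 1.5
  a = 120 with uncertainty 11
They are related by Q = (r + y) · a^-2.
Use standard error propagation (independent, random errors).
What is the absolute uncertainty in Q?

Let u = r + y = 102. δu = √(δr² + δy²) = √(53.3 + 2.25) = 7.45, so δu/u = 0.0732.
Q is then a monomial in u, a:
δQ/Q = √((δu/u)² + (-2·δa/a)²) = √(0.00536 + 0.0336) = 0.197
Q = 0.00707, so δQ = 0.197 × 0.00707 = 0.00140.

0.00140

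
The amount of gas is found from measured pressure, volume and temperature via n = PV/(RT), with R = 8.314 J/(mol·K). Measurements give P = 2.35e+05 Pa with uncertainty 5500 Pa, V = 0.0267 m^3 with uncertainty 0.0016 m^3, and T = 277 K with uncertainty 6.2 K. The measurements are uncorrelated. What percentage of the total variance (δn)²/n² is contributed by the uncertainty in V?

77.4%

(δn/n)² = (1·δP/P)² + (1·δV/V)² + (-1·δT/T)²
  P term: (1×0.0234)² = 0.000548
  V term: (1×0.0599)² = 0.00359
  T term: (-1×0.0224)² = 0.000501
Total = 0.00464. Share from V = 0.00359/0.00464 = 0.774.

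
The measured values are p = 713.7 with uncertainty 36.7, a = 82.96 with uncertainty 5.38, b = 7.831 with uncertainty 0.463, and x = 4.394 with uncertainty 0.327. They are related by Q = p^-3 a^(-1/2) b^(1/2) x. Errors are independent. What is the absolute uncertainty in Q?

6.57e-10

Since Q is a product/quotient, work with relative uncertainties:
  (-3·δp/p)² = (-3×0.0514)² = 0.0238;  (−½·δa/a)² = (-0.5×0.0649)² = 0.00105;  (½·δb/b)² = (0.5×0.0591)² = 0.000874;  (1·δx/x)² = (1×0.0744)² = 0.00554
δQ/Q = √(0.0313) = 0.177
Q = 3.714e-09, so δQ = 0.177 × 3.714e-09 = 6.57e-10.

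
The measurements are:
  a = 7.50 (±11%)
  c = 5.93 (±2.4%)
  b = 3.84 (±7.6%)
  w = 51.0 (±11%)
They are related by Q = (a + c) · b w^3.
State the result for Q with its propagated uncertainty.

Let u = a + c = 13.4. δu = √(δa² + δc²) = √(0.681 + 0.0203) = 0.837, so δu/u = 0.0623.
Q is then a monomial in u, b, w:
δQ/Q = √((δu/u)² + (1·δb/b)² + (3·δw/w)²) = √(0.00389 + 0.00578 + 0.109) = 0.344
Q = 6.84e+06, so δQ = 0.344 × 6.84e+06 = 2.36e+06.

(6.84 ± 2.36) × 10^6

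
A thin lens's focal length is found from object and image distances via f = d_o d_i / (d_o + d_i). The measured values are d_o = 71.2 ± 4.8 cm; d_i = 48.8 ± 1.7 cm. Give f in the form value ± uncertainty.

∂f/∂d_o = (d_i/(d_o+d_i))² = 0.165;  ∂f/∂d_i = (d_o/(d_o+d_i))² = 0.352
δf = √((∂f/∂d_o · δd_o)² + (∂f/∂d_i · δd_i)²) = √(0.630 + 0.358) = 0.994 cm
f = 29.0 cm.

29.0 ± 0.994 cm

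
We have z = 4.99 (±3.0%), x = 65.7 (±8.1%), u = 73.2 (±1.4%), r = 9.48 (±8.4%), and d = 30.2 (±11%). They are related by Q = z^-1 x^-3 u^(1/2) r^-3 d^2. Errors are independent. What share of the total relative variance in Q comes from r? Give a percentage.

36.9%

(δQ/Q)² = (-1·δz/z)² + (-3·δx/x)² + (½·δu/u)² + (-3·δr/r)² + (2·δd/d)²
  z term: (-1×0.0300)² = 0.000900
  x term: (-3×0.0810)² = 0.0590
  u term: (0.5×0.0140)² = 4.9e-05
  r term: (-3×0.0840)² = 0.0635
  d term: (2×0.110)² = 0.0484
Total = 0.172. Share from r = 0.0635/0.172 = 0.369.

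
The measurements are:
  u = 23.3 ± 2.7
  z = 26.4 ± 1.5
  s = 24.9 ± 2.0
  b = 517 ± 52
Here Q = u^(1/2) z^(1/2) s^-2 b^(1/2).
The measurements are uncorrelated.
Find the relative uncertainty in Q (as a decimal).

0.180

Products/powers → add relative errors in quadrature, weighted by exponent:
  (½·δu/u)² = (0.5×0.116)² = 0.00336;  (½·δz/z)² = (0.5×0.0568)² = 0.000807;  (-2·δs/s)² = (-2×0.0803)² = 0.0258;  (½·δb/b)² = (0.5×0.101)² = 0.00253
δQ/Q = √(0.0325) = 0.180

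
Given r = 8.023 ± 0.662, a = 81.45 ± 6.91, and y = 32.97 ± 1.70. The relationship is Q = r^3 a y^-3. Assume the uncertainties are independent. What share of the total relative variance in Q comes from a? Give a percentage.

(δQ/Q)² = (3·δr/r)² + (1·δa/a)² + (-3·δy/y)²
  r term: (3×0.0825)² = 0.0613
  a term: (1×0.0848)² = 0.00720
  y term: (-3×0.0516)² = 0.0239
Total = 0.0924. Share from a = 0.00720/0.0924 = 0.0779.

7.79%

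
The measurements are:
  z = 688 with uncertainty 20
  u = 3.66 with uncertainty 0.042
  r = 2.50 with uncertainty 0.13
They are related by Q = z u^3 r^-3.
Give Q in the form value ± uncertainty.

Q is a product of powers, so relative uncertainties combine in quadrature:
  (1·δz/z)² = (1×0.0291)² = 0.000845;  (3·δu/u)² = (3×0.0115)² = 0.00119;  (-3·δr/r)² = (-3×0.0520)² = 0.0243
δQ/Q = √(0.0264) = 0.162
Q = 2160, so δQ = 0.162 × 2160 = 351.

2160 ± 351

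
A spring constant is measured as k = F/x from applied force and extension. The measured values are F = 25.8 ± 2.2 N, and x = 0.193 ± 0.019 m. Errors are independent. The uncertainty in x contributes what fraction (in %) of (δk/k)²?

57.1%

(δk/k)² = (1·δF/F)² + (-1·δx/x)²
  F term: (1×0.0853)² = 0.00727
  x term: (-1×0.0984)² = 0.00969
Total = 0.0170. Share from x = 0.00969/0.0170 = 0.571.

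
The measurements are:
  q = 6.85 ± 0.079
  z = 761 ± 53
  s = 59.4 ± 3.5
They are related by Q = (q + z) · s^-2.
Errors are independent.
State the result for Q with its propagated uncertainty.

Let u = q + z = 768. δu = √(δq² + δz²) = √(0.00624 + 2810) = 53.0, so δu/u = 0.0690.
Q is then a monomial in u, s:
δQ/Q = √((δu/u)² + (-2·δs/s)²) = √(0.00476 + 0.0139) = 0.137
Q = 0.218, so δQ = 0.137 × 0.218 = 0.0297.

0.218 ± 0.0297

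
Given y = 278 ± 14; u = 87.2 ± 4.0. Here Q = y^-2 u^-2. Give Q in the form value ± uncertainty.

Since Q is a product/quotient, work with relative uncertainties:
  (-2·δy/y)² = (-2×0.0504)² = 0.0101;  (-2·δu/u)² = (-2×0.0459)² = 0.00842
δQ/Q = √(0.0186) = 0.136
Q = 1.7e-09, so δQ = 0.136 × 1.7e-09 = 2.32e-10.

(1.70 ± 0.232) × 10^-9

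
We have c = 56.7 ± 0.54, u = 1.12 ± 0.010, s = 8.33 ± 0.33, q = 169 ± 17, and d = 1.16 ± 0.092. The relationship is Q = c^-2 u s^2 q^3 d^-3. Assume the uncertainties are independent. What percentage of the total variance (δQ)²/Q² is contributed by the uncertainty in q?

59.0%

(δQ/Q)² = (-2·δc/c)² + (1·δu/u)² + (2·δs/s)² + (3·δq/q)² + (-3·δd/d)²
  c term: (-2×0.00952)² = 0.000363
  u term: (1×0.00893)² = 7.97e-05
  s term: (2×0.0396)² = 0.00628
  q term: (3×0.101)² = 0.0911
  d term: (-3×0.0793)² = 0.0566
Total = 0.154. Share from q = 0.0911/0.154 = 0.590.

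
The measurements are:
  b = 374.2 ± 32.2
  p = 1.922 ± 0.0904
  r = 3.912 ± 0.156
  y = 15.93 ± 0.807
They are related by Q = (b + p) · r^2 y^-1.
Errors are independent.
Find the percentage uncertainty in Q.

Let u = b + p = 376.1. δu = √(δb² + δp²) = √(1040 + 0.00817) = 32.2, so δu/u = 0.0856.
Q is then a monomial in u, r, y:
δQ/Q = √((δu/u)² + (2·δr/r)² + (-1·δy/y)²) = √(0.00733 + 0.00636 + 0.00257) = 0.128

12.8%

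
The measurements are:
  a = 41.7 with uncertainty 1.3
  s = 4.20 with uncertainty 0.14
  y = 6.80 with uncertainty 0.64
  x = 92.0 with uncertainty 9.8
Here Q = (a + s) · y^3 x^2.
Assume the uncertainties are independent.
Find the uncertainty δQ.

Let u = a + s = 45.9. δu = √(δa² + δs²) = √(1.69 + 0.0196) = 1.31, so δu/u = 0.0285.
Q is then a monomial in u, y, x:
δQ/Q = √((δu/u)² + (3·δy/y)² + (2·δx/x)²) = √(0.000811 + 0.0797 + 0.0454) = 0.355
Q = 1.22e+08, so δQ = 0.355 × 1.22e+08 = 4.33e+07.

4.33e+07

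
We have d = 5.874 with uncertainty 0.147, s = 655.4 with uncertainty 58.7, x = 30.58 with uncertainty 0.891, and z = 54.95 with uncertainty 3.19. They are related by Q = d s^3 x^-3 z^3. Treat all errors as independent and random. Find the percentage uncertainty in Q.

Q is a product of powers, so relative uncertainties combine in quadrature:
  (1·δd/d)² = (1×0.0250)² = 0.000626;  (3·δs/s)² = (3×0.0896)² = 0.0722;  (-3·δx/x)² = (-3×0.0291)² = 0.00764;  (3·δz/z)² = (3×0.0581)² = 0.0303
δQ/Q = √(0.111) = 0.333

33.3%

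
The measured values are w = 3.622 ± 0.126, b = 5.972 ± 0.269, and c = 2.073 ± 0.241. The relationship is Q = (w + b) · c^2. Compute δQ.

9.67

Let u = w + b = 9.594. δu = √(δw² + δb²) = √(0.0159 + 0.0724) = 0.297, so δu/u = 0.0310.
Q is then a monomial in u, c:
δQ/Q = √((δu/u)² + (2·δc/c)²) = √(0.000959 + 0.0541) = 0.235
Q = 41.23, so δQ = 0.235 × 41.23 = 9.67.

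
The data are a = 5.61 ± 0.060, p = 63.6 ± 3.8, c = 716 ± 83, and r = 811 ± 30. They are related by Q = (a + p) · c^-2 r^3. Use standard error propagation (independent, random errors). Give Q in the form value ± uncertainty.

Let u = a + p = 69.2. δu = √(δa² + δp²) = √(0.00360 + 14.4) = 3.80, so δu/u = 0.0549.
Q is then a monomial in u, c, r:
δQ/Q = √((δu/u)² + (-2·δc/c)² + (3·δr/r)²) = √(0.00302 + 0.0538 + 0.0123) = 0.263
Q = 72000, so δQ = 0.263 × 72000 = 18900.

72000 ± 18900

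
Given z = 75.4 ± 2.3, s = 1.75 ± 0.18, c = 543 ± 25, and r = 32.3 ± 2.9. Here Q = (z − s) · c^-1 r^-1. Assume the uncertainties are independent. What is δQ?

0.000444

Let u = z − s = 73.7. δu = √(δz² + δs²) = √(5.29 + 0.0324) = 2.31, so δu/u = 0.0313.
Q is then a monomial in u, c, r:
δQ/Q = √((δu/u)² + (-1·δc/c)² + (-1·δr/r)²) = √(0.000981 + 0.00212 + 0.00806) = 0.106
Q = 0.00420, so δQ = 0.106 × 0.00420 = 0.000444.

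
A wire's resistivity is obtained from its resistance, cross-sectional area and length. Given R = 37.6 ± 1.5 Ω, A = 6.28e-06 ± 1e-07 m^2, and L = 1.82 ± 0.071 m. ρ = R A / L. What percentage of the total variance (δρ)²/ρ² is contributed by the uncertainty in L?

45.2%

(δρ/ρ)² = (1·δR/R)² + (1·δA/A)² + (-1·δL/L)²
  R term: (1×0.0399)² = 0.00159
  A term: (1×0.0159)² = 0.000254
  L term: (-1×0.0390)² = 0.00152
Total = 0.00337. Share from L = 0.00152/0.00337 = 0.452.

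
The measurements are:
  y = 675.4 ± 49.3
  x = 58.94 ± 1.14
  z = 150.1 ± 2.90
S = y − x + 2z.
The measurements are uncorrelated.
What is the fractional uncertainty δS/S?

0.0542

Absolute uncertainties add in quadrature for a linear combination:
  (δy)² = 2430;  (δx)² = 1.30;  (2·δz)² = 33.6
δS = √(2470) = 49.7
S = 916.7, so δS/S = 49.7/916.7 = 0.0542.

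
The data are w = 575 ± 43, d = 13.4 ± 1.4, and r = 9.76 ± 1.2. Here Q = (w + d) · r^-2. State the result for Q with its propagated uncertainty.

Let u = w + d = 588. δu = √(δw² + δd²) = √(1850 + 1.96) = 43.0, so δu/u = 0.0731.
Q is then a monomial in u, r:
δQ/Q = √((δu/u)² + (-2·δr/r)²) = √(0.00535 + 0.0605) = 0.257
Q = 6.18, so δQ = 0.257 × 6.18 = 1.58.

6.18 ± 1.58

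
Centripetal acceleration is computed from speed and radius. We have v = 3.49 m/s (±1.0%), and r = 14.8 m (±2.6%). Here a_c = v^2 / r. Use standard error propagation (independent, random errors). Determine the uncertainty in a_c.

Products/powers → add relative errors in quadrature, weighted by exponent:
  (2·δv/v)² = (2×0.0100)² = 0.000400;  (-1·δr/r)² = (-1×0.0260)² = 0.000676
δa_c/a_c = √(0.00108) = 0.0328
a_c = 0.823 m/s^2, so δa_c = 0.0328 × 0.823 = 0.0270 m/s^2.

0.0270 m/s^2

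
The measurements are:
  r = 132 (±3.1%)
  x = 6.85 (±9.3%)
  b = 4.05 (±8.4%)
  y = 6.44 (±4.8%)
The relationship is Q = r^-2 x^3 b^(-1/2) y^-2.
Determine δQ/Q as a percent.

For a monomial Q ∝ r^-2, x^3, b^(-1/2), y^-2, fractional errors add in quadrature:
  (-2·δr/r)² = (-2×0.0310)² = 0.00384;  (3·δx/x)² = (3×0.0930)² = 0.0778;  (−½·δb/b)² = (-0.5×0.0840)² = 0.00176;  (-2·δy/y)² = (-2×0.0480)² = 0.00922
δQ/Q = √(0.0927) = 0.304

30.4%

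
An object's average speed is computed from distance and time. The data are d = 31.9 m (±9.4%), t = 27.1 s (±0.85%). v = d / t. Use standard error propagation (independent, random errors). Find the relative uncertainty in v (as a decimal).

Each factor contributes (exponent × relative error)² to (δv/v)²:
  (1·δd/d)² = (1×0.0940)² = 0.00884;  (-1·δt/t)² = (-1×0.00850)² = 7.23e-05
δv/v = √(0.00891) = 0.0944

0.0944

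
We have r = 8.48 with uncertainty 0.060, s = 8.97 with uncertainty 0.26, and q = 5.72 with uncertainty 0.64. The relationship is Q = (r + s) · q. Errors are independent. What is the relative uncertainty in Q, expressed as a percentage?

11.3%

Let u = r + s = 17.5. δu = √(δr² + δs²) = √(0.00360 + 0.0676) = 0.267, so δu/u = 0.0153.
Q is then a monomial in u, q:
δQ/Q = √((δu/u)² + (1·δq/q)²) = √(0.000234 + 0.0125) = 0.113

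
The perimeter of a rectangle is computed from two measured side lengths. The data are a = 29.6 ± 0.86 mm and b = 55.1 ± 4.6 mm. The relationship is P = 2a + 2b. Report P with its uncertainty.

For a sum/difference, combine absolute errors in quadrature:
  (2·δa)² = 2.96;  (2·δb)² = 84.6
δP = √(87.6) = 9.36 mm
P = 169 mm.

169 ± 9.36 mm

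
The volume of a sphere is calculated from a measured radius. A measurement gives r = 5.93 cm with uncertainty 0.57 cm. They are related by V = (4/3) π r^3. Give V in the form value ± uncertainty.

873 ± 252 cm^3

V ∝ r^3, so δV/V = |3| · δr/r = 3 × 0.0961 = 0.288.
V = 873 cm^3, so δV = 0.288 × 873 = 252 cm^3.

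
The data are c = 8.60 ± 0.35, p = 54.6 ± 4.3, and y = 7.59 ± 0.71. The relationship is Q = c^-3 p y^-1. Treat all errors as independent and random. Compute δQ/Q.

0.173

Relative error in a monomial: (δQ/Q)² = Σ (nᵢ · δxᵢ/xᵢ)².
  (-3·δc/c)² = (-3×0.0407)² = 0.0149;  (1·δp/p)² = (1×0.0788)² = 0.00620;  (-1·δy/y)² = (-1×0.0935)² = 0.00875
δQ/Q = √(0.0299) = 0.173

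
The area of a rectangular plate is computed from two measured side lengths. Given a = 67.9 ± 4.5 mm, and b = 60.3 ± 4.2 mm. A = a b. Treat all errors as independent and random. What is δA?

Relative error in a monomial: (δA/A)² = Σ (nᵢ · δxᵢ/xᵢ)².
  (1·δa/a)² = (1×0.0663)² = 0.00439;  (1·δb/b)² = (1×0.0697)² = 0.00485
δA/A = √(0.00924) = 0.0961
A = 4090 mm^2, so δA = 0.0961 × 4090 = 394 mm^2.

394 mm^2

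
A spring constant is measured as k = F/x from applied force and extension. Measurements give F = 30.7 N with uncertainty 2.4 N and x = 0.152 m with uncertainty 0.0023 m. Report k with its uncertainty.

Products/powers → add relative errors in quadrature, weighted by exponent:
  (1·δF/F)² = (1×0.0782)² = 0.00611;  (-1·δx/x)² = (-1×0.0151)² = 0.000229
δk/k = √(0.00634) = 0.0796
k = 202 N/m, so δk = 0.0796 × 202 = 16.1 N/m.

202 ± 16.1 N/m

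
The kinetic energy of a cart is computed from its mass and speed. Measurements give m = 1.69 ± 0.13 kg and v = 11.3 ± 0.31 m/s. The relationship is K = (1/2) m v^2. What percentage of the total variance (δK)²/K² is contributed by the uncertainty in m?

(δK/K)² = (1·δm/m)² + (2·δv/v)²
  m term: (1×0.0769)² = 0.00592
  v term: (2×0.0274)² = 0.00301
Total = 0.00893. Share from m = 0.00592/0.00893 = 0.663.

66.3%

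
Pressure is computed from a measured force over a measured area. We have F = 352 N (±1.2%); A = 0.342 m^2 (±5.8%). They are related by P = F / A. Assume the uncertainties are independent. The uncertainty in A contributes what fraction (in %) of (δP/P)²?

(δP/P)² = (1·δF/F)² + (-1·δA/A)²
  F term: (1×0.0120)² = 0.000144
  A term: (-1×0.0580)² = 0.00336
Total = 0.00351. Share from A = 0.00336/0.00351 = 0.959.

95.9%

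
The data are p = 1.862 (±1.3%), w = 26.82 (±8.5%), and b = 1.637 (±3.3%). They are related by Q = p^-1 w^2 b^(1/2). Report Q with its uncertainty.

Relative error in a monomial: (δQ/Q)² = Σ (nᵢ · δxᵢ/xᵢ)².
  (-1·δp/p)² = (-1×0.0130)² = 0.000169;  (2·δw/w)² = (2×0.0850)² = 0.0289;  (½·δb/b)² = (0.5×0.0330)² = 0.000272
δQ/Q = √(0.0293) = 0.171
Q = 494.3, so δQ = 0.171 × 494.3 = 84.7.

494.3 ± 84.7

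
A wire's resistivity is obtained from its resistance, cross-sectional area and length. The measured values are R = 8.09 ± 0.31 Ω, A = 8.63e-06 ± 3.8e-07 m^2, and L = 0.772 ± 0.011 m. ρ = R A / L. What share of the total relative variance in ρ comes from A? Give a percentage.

(δρ/ρ)² = (1·δR/R)² + (1·δA/A)² + (-1·δL/L)²
  R term: (1×0.0383)² = 0.00147
  A term: (1×0.0440)² = 0.00194
  L term: (-1×0.0142)² = 0.000203
Total = 0.00361. Share from A = 0.00194/0.00361 = 0.537.

53.7%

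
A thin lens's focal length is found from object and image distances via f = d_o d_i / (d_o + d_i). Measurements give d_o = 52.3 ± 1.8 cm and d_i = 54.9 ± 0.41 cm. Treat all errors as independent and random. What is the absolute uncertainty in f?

0.482 cm

∂f/∂d_o = (d_i/(d_o+d_i))² = 0.262;  ∂f/∂d_i = (d_o/(d_o+d_i))² = 0.238
δf = √((∂f/∂d_o · δd_o)² + (∂f/∂d_i · δd_i)²) = √(0.223 + 0.00952) = 0.482 cm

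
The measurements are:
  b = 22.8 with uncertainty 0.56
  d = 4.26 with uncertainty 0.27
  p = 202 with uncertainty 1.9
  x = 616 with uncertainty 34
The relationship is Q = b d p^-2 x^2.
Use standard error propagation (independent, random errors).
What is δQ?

118

Since Q is a product/quotient, work with relative uncertainties:
  (1·δb/b)² = (1×0.0246)² = 0.000603;  (1·δd/d)² = (1×0.0634)² = 0.00402;  (-2·δp/p)² = (-2×0.00941)² = 0.000354;  (2·δx/x)² = (2×0.0552)² = 0.0122
δQ/Q = √(0.0172) = 0.131
Q = 903, so δQ = 0.131 × 903 = 118.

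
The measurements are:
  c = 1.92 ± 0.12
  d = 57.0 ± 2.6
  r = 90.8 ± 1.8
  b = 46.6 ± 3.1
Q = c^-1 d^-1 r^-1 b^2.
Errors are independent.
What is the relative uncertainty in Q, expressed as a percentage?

15.5%

For a monomial Q ∝ c^-1, d^-1, r^-1, b^2, fractional errors add in quadrature:
  (-1·δc/c)² = (-1×0.0625)² = 0.00391;  (-1·δd/d)² = (-1×0.0456)² = 0.00208;  (-1·δr/r)² = (-1×0.0198)² = 0.000393;  (2·δb/b)² = (2×0.0665)² = 0.0177
δQ/Q = √(0.0241) = 0.155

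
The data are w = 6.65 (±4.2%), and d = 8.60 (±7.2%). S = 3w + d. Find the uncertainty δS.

1.04

Sums and differences: (δS)² = Σ (cᵢ δxᵢ)².
  (3·δw)² = 0.702;  (δd)² = 0.383
δS = √(1.09) = 1.04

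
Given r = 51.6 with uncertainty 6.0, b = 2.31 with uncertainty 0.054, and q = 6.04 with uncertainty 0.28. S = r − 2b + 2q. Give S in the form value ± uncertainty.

Sums and differences: (δS)² = Σ (cᵢ δxᵢ)².
  (δr)² = 36.0;  (2·δb)² = 0.0117;  (2·δq)² = 0.314
δS = √(36.3) = 6.03
S = 59.1.

59.1 ± 6.03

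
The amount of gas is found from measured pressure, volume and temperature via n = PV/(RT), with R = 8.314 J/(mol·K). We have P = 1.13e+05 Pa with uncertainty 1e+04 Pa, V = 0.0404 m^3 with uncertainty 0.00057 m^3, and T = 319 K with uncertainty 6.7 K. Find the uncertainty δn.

For a monomial n ∝ P, V, T^-1, fractional errors add in quadrature:
  (1·δP/P)² = (1×0.0885)² = 0.00783;  (1·δV/V)² = (1×0.0141)² = 0.000199;  (-1·δT/T)² = (-1×0.0210)² = 0.000441
δn/n = √(0.00847) = 0.0920
n = 1.72 mol, so δn = 0.0920 × 1.72 = 0.158 mol.

0.158 mol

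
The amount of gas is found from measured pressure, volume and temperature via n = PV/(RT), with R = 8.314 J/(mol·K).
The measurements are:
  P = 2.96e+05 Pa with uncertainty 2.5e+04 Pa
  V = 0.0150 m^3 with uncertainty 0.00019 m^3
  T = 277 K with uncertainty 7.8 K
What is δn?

0.173 mol

Each factor contributes (exponent × relative error)² to (δn/n)²:
  (1·δP/P)² = (1×0.0845)² = 0.00713;  (1·δV/V)² = (1×0.0127)² = 0.000160;  (-1·δT/T)² = (-1×0.0282)² = 0.000793
δn/n = √(0.00809) = 0.0899
n = 1.93 mol, so δn = 0.0899 × 1.93 = 0.173 mol.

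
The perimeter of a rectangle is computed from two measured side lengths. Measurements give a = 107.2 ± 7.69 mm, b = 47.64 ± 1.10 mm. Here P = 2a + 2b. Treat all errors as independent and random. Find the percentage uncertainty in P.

5.02%

For a sum/difference, combine absolute errors in quadrature:
  (2·δa)² = 237;  (2·δb)² = 4.84
δP = √(241) = 15.5 mm
P = 309.7 mm, so δP/P = 15.5/309.7 = 0.0502.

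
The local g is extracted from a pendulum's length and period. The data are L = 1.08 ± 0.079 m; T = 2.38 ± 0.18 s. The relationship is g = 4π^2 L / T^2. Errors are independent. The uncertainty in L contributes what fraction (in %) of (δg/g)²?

19.0%

(δg/g)² = (1·δL/L)² + (-2·δT/T)²
  L term: (1×0.0731)² = 0.00535
  T term: (-2×0.0756)² = 0.0229
Total = 0.0282. Share from L = 0.00535/0.0282 = 0.190.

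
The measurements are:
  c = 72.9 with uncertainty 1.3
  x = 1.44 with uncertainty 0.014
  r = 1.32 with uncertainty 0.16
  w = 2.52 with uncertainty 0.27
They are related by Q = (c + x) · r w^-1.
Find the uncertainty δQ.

6.34

Let u = c + x = 74.3. δu = √(δc² + δx²) = √(1.69 + 0.000196) = 1.30, so δu/u = 0.0175.
Q is then a monomial in u, r, w:
δQ/Q = √((δu/u)² + (1·δr/r)² + (-1·δw/w)²) = √(0.000306 + 0.0147 + 0.0115) = 0.163
Q = 38.9, so δQ = 0.163 × 38.9 = 6.34.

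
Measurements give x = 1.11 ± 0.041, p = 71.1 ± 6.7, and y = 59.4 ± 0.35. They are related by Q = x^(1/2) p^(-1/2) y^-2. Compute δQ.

1.84e-06

Products/powers → add relative errors in quadrature, weighted by exponent:
  (½·δx/x)² = (0.5×0.0369)² = 0.000341;  (−½·δp/p)² = (-0.5×0.0942)² = 0.00222;  (-2·δy/y)² = (-2×0.00589)² = 0.000139
δQ/Q = √(0.00270) = 0.0520
Q = 3.54e-05, so δQ = 0.0520 × 3.54e-05 = 1.84e-06.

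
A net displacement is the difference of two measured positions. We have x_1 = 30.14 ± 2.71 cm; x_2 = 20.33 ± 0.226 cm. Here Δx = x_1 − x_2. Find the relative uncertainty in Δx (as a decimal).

0.277

Each term contributes (cᵢ δxᵢ)² to (δΔx)²:
  (δx_1)² = 7.34;  (δx_2)² = 0.0511
δΔx = √(7.40) = 2.72 cm
Δx = 9.810 cm, so δΔx/Δx = 2.72/9.810 = 0.277.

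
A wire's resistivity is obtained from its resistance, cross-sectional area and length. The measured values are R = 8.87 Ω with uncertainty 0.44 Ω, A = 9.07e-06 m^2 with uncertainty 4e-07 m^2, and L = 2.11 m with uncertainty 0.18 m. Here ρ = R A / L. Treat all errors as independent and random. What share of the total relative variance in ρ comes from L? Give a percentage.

62.3%

(δρ/ρ)² = (1·δR/R)² + (1·δA/A)² + (-1·δL/L)²
  R term: (1×0.0496)² = 0.00246
  A term: (1×0.0441)² = 0.00194
  L term: (-1×0.0853)² = 0.00728
Total = 0.0117. Share from L = 0.00728/0.0117 = 0.623.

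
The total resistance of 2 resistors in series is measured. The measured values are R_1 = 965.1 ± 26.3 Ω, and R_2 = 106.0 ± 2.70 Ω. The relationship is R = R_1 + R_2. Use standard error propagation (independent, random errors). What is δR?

26.4 Ω

Absolute uncertainties add in quadrature for a linear combination:
  (δR_1)² = 692;  (δR_2)² = 7.29
δR = √(699) = 26.4 Ω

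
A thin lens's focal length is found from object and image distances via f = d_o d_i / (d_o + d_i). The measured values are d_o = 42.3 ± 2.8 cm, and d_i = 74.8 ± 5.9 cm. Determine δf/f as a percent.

5.10%

∂f/∂d_o = (d_i/(d_o+d_i))² = 0.408;  ∂f/∂d_i = (d_o/(d_o+d_i))² = 0.130
δf = √((∂f/∂d_o · δd_o)² + (∂f/∂d_i · δd_i)²) = √(1.31 + 0.593) = 1.38 cm
f = 27.0 cm, so δf/f = 1.38/27.0 = 0.0510.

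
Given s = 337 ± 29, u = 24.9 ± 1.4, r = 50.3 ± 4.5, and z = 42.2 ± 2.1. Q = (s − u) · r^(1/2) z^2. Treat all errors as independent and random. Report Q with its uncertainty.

Let w = s − u = 312. δw = √(δs² + δu²) = √(841 + 1.96) = 29.0, so δw/w = 0.0930.
Q is then a monomial in w, r, z:
δQ/Q = √((δw/w)² + (½·δr/r)² + (2·δz/z)²) = √(0.00865 + 0.00200 + 0.00991) = 0.143
Q = 3.94e+06, so δQ = 0.143 × 3.94e+06 = 5.65e+05.

(3.94 ± 0.565) × 10^6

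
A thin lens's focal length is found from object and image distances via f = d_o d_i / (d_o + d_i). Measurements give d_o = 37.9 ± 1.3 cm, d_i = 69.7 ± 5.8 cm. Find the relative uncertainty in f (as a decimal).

∂f/∂d_o = (d_i/(d_o+d_i))² = 0.420;  ∂f/∂d_i = (d_o/(d_o+d_i))² = 0.124
δf = √((∂f/∂d_o · δd_o)² + (∂f/∂d_i · δd_i)²) = √(0.298 + 0.518) = 0.903 cm
f = 24.6 cm, so δf/f = 0.903/24.6 = 0.0368.

0.0368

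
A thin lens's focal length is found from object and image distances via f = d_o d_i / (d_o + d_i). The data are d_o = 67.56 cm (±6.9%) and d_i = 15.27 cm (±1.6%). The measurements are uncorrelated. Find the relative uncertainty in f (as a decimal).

∂f/∂d_o = (d_i/(d_o+d_i))² = 0.0340;  ∂f/∂d_i = (d_o/(d_o+d_i))² = 0.665
δf = √((∂f/∂d_o · δd_o)² + (∂f/∂d_i · δd_i)²) = √(0.0251 + 0.0264) = 0.227 cm
f = 12.45 cm, so δf/f = 0.227/12.45 = 0.0182.

0.0182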